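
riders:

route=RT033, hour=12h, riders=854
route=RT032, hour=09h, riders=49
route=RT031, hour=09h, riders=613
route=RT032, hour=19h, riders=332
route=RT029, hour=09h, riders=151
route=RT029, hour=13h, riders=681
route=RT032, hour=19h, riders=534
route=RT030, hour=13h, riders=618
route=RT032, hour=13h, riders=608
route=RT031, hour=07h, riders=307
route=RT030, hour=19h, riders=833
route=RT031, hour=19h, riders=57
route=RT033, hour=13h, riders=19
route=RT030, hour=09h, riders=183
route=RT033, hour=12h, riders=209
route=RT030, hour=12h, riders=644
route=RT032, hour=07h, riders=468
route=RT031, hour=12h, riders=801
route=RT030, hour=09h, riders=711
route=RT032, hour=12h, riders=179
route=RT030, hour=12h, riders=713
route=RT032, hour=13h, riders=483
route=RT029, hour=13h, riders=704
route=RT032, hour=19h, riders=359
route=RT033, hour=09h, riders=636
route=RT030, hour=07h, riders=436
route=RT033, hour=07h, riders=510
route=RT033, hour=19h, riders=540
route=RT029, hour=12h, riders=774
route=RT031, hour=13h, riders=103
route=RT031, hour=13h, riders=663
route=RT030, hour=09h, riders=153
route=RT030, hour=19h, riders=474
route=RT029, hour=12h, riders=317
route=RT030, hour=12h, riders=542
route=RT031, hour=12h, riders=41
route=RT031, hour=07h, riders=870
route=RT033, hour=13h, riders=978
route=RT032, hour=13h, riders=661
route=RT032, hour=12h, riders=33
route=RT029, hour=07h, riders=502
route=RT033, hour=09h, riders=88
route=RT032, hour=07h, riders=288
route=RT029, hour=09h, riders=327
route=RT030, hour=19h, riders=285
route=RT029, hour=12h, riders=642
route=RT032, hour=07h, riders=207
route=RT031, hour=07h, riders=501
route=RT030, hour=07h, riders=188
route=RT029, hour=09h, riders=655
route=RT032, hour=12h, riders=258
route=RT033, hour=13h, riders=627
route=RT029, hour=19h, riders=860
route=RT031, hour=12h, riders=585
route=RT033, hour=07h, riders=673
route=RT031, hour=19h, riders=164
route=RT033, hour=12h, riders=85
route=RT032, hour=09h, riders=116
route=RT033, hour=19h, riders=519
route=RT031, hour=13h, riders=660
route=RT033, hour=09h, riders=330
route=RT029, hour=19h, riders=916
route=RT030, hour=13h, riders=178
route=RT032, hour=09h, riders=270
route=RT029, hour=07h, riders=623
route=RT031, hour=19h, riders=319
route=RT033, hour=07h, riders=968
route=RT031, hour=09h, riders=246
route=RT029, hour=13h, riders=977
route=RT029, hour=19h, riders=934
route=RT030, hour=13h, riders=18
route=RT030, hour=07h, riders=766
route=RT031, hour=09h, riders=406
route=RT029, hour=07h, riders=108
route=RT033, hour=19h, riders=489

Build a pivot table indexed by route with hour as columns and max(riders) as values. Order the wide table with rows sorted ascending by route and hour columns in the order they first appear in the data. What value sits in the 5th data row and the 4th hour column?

With rows sorted ascending by route, row 5 is route=RT033. hour columns in first-appearance order: 12h, 09h, 19h, 13h, 07h; column 4 is 13h.
Long rows with route=RT033, hour=13h: max(19, 978, 627) = 978.

978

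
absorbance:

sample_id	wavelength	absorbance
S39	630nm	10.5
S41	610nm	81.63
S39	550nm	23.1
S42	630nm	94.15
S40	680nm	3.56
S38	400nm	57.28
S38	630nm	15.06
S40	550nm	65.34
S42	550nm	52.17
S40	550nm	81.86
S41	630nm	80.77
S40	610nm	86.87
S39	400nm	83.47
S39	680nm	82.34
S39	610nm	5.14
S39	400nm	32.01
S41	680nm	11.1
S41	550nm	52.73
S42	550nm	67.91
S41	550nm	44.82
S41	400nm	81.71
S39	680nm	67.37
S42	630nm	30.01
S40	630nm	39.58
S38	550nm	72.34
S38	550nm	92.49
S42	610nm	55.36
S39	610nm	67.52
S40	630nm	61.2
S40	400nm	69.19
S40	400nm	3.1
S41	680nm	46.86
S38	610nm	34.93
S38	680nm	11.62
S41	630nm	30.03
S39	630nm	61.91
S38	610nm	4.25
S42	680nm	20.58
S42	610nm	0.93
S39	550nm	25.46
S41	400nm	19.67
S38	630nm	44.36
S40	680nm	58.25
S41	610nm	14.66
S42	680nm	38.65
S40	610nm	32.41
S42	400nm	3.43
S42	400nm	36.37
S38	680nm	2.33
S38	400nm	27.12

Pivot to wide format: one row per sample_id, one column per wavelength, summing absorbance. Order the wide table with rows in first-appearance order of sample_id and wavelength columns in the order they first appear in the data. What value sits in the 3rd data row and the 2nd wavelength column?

56.29

With rows in first-appearance order of sample_id, row 3 is sample_id=S42. wavelength columns in first-appearance order: 630nm, 610nm, 550nm, 680nm, 400nm; column 2 is 610nm.
Long rows with sample_id=S42, wavelength=610nm: 55.36 + 0.93 = 56.29.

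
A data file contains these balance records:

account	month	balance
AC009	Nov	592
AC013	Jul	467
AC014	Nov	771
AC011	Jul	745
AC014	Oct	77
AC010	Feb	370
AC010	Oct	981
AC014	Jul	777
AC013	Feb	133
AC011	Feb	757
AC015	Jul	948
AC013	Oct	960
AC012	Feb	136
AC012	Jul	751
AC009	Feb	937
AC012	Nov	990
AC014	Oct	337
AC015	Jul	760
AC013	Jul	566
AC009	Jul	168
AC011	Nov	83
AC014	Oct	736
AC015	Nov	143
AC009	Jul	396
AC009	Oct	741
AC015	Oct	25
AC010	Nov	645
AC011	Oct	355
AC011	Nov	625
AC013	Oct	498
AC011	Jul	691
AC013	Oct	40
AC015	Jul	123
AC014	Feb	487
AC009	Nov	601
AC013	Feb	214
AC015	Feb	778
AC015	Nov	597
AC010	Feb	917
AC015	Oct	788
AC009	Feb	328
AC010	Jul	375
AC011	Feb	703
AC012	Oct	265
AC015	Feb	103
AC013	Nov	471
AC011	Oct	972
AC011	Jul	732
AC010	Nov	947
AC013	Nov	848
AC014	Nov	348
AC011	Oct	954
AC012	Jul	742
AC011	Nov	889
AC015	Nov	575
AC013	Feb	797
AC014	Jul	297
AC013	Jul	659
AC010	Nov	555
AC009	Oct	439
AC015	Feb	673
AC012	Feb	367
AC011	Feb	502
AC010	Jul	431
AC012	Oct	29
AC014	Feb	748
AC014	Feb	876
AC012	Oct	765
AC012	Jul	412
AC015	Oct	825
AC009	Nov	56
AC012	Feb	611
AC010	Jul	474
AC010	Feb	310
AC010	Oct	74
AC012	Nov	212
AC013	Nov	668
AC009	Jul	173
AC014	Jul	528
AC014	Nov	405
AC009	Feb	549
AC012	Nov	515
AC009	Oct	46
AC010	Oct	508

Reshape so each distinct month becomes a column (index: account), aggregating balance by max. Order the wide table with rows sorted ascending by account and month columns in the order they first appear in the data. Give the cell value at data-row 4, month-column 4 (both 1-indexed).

With rows sorted ascending by account, row 4 is account=AC012. month columns in first-appearance order: Nov, Jul, Oct, Feb; column 4 is Feb.
Long rows with account=AC012, month=Feb: max(136, 367, 611) = 611.

611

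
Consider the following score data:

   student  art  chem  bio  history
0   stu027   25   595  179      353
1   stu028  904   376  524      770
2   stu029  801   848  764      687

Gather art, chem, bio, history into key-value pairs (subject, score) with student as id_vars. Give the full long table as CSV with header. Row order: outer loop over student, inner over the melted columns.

student,subject,score
stu027,art,25
stu027,chem,595
stu027,bio,179
stu027,history,353
stu028,art,904
stu028,chem,376
stu028,bio,524
stu028,history,770
stu029,art,801
stu029,chem,848
stu029,bio,764
stu029,history,687

Each (student, column) pair becomes one row: 3 × 4 = 12 rows.
For example, (stu027, art) → score=25.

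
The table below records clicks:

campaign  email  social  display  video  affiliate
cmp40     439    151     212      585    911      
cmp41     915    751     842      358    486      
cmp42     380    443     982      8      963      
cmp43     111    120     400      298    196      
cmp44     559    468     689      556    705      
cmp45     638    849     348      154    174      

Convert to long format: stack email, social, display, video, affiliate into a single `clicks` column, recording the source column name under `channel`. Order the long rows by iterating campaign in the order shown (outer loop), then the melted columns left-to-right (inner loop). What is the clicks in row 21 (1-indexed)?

30 rows total (6 × 5). Row 21: index ⌊(21-1)/5⌋ = 4 into campaign → cmp44; (21-1) mod 5 = 0 into the melted columns → email.
So row 21 is (cmp44, email, 559); clicks = 559.

559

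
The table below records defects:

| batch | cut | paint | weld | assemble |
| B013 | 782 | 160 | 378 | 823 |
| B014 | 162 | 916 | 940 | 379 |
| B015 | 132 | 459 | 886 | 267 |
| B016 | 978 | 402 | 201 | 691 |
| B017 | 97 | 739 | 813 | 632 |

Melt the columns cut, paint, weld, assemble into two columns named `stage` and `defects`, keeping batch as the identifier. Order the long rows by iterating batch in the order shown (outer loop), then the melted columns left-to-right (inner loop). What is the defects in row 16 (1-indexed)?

20 rows total (5 × 4). Row 16: index ⌊(16-1)/4⌋ = 3 into batch → B016; (16-1) mod 4 = 3 into the melted columns → assemble.
So row 16 is (B016, assemble, 691); defects = 691.

691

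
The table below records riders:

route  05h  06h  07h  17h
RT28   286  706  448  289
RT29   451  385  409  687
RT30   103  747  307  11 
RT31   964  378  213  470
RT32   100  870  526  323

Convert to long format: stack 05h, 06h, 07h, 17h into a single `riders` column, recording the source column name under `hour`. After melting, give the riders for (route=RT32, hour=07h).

526

Unpivoting turns each (route, wide-column) pair into one long row.
The wide cell at row RT32, column 07h holds 526, so the long row (RT32, 07h) has riders=526.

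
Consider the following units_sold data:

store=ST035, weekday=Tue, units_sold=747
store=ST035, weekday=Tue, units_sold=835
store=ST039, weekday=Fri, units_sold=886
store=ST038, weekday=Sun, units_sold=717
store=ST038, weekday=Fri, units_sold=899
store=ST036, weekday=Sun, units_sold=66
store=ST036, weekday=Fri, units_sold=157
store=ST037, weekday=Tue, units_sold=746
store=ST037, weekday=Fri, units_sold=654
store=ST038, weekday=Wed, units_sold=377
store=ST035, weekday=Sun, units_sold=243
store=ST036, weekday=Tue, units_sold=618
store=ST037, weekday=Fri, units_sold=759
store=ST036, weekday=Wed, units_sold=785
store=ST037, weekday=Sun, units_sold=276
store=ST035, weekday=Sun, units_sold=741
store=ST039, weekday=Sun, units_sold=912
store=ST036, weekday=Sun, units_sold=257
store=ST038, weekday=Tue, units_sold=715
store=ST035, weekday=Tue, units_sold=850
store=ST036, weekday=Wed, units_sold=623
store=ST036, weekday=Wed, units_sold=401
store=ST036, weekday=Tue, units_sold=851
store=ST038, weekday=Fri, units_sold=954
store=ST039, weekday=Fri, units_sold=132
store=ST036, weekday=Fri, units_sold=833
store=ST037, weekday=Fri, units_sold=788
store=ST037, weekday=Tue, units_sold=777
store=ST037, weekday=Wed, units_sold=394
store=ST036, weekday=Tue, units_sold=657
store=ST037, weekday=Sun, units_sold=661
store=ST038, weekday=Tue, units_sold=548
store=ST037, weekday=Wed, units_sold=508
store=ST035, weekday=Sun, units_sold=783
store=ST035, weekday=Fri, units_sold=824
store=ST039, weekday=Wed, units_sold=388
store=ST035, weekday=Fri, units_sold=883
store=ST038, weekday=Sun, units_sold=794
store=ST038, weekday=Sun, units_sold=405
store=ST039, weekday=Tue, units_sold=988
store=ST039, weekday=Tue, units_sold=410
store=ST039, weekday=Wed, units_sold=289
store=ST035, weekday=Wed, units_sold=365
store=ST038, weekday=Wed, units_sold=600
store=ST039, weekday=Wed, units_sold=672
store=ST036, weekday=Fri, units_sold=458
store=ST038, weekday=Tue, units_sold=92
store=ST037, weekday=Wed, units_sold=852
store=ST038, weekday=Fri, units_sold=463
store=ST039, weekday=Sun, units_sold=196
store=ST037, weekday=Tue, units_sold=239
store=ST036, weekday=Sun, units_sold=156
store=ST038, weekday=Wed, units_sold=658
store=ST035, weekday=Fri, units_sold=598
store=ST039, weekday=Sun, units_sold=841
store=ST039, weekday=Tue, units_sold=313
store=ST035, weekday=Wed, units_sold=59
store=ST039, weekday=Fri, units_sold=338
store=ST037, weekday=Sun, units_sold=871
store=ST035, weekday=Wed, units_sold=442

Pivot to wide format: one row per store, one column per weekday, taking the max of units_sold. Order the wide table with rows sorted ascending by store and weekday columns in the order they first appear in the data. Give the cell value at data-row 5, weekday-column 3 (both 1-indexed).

With rows sorted ascending by store, row 5 is store=ST039. weekday columns in first-appearance order: Tue, Fri, Sun, Wed; column 3 is Sun.
Long rows with store=ST039, weekday=Sun: max(912, 196, 841) = 912.

912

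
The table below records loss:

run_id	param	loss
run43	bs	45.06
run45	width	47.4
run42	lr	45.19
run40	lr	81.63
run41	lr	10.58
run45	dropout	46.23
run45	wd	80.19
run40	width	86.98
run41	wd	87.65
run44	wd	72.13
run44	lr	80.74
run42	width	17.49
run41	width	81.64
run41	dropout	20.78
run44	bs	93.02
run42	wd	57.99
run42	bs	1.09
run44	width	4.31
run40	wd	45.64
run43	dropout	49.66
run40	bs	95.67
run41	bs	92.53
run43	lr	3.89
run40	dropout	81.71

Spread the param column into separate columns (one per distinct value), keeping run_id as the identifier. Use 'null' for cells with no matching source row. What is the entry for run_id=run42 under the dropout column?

null

No long-format row has run_id=run42 and param=dropout, so the cell is null.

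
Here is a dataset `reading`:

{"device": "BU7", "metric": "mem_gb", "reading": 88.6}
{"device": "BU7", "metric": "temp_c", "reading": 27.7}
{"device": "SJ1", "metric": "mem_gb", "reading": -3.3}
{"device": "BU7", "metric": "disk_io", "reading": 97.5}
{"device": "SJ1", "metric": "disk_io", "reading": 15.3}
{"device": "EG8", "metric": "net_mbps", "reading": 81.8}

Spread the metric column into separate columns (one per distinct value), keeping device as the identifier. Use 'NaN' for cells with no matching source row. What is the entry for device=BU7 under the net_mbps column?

NaN

No long-format row has device=BU7 and metric=net_mbps, so the cell is NaN.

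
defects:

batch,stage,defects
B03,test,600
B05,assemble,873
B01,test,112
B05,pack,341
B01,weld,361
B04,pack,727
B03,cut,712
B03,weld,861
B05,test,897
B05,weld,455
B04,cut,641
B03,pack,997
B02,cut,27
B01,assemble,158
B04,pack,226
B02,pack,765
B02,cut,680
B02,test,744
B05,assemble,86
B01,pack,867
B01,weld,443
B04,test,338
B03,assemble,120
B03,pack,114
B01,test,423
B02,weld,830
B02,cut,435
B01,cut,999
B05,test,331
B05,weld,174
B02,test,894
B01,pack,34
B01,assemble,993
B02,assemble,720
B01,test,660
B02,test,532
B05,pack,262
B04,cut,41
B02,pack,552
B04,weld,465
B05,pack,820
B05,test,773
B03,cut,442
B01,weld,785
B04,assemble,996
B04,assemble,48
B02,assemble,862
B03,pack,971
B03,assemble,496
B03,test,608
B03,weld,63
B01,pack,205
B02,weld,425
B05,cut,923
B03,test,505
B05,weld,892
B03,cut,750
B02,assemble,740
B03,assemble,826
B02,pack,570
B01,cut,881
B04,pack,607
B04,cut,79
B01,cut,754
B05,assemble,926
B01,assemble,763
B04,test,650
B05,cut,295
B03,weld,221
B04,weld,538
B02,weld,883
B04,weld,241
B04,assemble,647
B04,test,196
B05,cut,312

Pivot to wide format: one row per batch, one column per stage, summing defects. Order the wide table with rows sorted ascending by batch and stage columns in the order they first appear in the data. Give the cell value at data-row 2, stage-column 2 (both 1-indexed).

With rows sorted ascending by batch, row 2 is batch=B02. stage columns in first-appearance order: test, assemble, pack, weld, cut; column 2 is assemble.
Long rows with batch=B02, stage=assemble: 720 + 862 + 740 = 2322.

2322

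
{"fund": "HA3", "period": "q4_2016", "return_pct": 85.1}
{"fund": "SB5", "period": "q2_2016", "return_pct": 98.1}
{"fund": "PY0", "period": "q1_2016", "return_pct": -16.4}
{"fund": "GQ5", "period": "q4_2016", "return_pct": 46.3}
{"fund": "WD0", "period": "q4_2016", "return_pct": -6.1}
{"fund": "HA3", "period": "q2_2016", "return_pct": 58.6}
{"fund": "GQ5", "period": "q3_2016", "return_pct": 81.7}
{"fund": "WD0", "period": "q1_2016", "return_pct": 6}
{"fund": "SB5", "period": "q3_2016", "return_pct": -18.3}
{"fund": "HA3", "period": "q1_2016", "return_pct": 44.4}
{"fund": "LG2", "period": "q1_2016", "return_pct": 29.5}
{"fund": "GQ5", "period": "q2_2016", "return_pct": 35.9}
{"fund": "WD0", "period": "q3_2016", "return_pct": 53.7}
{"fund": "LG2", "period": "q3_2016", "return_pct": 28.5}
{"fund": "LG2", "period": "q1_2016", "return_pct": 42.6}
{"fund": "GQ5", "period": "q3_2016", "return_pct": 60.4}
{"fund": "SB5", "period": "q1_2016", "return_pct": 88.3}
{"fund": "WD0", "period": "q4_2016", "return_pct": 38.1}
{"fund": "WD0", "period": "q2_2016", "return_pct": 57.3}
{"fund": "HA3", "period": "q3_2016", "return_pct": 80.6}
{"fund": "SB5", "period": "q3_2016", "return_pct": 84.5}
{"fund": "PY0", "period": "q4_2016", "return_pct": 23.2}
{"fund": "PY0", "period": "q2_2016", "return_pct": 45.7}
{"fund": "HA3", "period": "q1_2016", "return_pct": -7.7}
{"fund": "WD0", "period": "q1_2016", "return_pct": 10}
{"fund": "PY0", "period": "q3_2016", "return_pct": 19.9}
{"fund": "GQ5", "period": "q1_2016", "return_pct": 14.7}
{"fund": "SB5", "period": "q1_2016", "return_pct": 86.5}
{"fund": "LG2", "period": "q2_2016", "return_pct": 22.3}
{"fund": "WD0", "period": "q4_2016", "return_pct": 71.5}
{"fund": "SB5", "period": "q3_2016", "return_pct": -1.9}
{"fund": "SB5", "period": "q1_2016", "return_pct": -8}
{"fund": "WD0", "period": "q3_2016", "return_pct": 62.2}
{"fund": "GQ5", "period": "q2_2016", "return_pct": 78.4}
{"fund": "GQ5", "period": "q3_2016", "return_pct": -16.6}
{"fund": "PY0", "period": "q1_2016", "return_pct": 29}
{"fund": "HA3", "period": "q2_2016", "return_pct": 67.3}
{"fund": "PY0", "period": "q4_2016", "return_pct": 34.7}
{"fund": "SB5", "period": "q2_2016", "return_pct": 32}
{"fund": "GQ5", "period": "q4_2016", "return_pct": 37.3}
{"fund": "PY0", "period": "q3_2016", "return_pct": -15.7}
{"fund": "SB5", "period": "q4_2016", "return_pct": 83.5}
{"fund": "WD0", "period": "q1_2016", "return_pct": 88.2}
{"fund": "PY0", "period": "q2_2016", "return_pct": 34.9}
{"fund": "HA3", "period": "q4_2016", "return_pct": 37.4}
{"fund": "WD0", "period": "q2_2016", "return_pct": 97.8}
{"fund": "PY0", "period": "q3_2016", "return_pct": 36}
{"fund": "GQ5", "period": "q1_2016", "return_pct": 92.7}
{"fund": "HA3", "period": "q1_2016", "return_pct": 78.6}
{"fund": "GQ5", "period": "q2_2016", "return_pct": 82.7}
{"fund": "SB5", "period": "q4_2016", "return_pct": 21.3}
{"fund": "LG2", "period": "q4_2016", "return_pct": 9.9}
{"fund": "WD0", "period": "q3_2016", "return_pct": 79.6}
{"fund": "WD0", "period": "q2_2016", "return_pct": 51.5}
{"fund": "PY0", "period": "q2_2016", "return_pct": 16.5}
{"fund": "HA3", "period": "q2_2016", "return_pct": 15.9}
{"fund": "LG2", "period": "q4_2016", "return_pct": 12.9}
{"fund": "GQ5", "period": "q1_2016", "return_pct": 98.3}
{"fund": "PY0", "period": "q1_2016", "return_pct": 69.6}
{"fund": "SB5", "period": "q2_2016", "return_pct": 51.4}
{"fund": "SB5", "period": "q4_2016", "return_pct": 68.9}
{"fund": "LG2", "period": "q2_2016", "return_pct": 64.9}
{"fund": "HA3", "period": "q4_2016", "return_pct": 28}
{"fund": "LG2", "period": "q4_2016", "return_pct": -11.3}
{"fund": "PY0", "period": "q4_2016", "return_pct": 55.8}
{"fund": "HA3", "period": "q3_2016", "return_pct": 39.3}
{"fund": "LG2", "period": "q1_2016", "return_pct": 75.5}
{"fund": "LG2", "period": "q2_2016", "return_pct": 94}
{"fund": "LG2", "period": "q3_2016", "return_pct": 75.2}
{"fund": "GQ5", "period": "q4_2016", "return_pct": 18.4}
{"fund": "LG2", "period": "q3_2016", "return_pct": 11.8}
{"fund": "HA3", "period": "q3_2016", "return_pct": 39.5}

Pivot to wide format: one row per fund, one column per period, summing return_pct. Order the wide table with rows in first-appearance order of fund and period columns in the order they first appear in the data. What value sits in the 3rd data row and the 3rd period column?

82.2

With rows in first-appearance order of fund, row 3 is fund=PY0. period columns in first-appearance order: q4_2016, q2_2016, q1_2016, q3_2016; column 3 is q1_2016.
Long rows with fund=PY0, period=q1_2016: -16.4 + 29 + 69.6 = 82.2.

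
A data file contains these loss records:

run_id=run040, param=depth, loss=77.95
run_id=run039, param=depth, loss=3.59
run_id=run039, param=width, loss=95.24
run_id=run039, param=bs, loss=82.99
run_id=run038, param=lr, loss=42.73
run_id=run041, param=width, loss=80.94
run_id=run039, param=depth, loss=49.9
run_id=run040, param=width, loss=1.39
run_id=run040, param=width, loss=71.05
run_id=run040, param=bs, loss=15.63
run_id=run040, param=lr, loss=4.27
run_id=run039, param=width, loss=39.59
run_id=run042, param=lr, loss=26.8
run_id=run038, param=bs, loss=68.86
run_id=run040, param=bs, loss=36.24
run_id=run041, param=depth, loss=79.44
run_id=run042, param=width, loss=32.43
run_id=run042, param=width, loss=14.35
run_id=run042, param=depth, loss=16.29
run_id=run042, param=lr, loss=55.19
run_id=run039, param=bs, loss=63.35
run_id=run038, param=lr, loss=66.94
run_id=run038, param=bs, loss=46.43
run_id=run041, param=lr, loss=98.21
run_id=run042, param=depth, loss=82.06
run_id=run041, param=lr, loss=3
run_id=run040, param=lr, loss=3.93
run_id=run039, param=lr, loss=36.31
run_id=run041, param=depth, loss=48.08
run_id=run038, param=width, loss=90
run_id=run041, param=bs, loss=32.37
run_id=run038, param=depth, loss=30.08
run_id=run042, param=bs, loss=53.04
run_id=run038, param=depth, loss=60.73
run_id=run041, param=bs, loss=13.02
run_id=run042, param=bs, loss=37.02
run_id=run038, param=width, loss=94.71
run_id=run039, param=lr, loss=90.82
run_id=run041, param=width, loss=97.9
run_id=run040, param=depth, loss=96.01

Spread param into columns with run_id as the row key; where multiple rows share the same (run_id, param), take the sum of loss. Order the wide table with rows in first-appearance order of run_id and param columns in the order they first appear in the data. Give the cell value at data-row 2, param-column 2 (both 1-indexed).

With rows in first-appearance order of run_id, row 2 is run_id=run039. param columns in first-appearance order: depth, width, bs, lr; column 2 is width.
Long rows with run_id=run039, param=width: 95.24 + 39.59 = 134.83.

134.83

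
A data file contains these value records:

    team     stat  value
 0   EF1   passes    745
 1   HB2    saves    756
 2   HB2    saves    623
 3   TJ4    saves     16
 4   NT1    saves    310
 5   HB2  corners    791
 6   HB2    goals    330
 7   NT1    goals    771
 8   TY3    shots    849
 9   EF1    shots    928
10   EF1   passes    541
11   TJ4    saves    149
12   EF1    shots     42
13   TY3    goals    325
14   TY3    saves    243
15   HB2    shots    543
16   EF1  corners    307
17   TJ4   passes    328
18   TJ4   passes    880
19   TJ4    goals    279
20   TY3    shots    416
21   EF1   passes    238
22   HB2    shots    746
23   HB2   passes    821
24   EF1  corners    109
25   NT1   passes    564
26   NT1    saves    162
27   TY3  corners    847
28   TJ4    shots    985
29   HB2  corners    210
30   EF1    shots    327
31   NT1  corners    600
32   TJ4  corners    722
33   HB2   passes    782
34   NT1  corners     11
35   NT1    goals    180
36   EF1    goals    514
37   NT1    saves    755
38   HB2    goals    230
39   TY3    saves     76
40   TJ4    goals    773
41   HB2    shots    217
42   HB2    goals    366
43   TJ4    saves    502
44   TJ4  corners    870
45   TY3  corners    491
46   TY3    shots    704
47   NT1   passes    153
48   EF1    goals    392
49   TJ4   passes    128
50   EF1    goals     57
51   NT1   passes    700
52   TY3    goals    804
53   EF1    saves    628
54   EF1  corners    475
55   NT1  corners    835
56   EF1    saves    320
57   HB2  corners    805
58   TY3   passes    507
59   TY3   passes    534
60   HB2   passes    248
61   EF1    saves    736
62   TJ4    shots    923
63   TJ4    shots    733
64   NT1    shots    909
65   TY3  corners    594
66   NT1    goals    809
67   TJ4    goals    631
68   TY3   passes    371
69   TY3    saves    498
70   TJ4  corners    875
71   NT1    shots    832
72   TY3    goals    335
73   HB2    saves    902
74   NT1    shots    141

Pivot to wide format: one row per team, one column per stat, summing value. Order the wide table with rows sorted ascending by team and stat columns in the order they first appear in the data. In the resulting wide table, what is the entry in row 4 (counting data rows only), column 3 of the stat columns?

2467

With rows sorted ascending by team, row 4 is team=TJ4. stat columns in first-appearance order: passes, saves, corners, goals, shots; column 3 is corners.
Long rows with team=TJ4, stat=corners: 722 + 870 + 875 = 2467.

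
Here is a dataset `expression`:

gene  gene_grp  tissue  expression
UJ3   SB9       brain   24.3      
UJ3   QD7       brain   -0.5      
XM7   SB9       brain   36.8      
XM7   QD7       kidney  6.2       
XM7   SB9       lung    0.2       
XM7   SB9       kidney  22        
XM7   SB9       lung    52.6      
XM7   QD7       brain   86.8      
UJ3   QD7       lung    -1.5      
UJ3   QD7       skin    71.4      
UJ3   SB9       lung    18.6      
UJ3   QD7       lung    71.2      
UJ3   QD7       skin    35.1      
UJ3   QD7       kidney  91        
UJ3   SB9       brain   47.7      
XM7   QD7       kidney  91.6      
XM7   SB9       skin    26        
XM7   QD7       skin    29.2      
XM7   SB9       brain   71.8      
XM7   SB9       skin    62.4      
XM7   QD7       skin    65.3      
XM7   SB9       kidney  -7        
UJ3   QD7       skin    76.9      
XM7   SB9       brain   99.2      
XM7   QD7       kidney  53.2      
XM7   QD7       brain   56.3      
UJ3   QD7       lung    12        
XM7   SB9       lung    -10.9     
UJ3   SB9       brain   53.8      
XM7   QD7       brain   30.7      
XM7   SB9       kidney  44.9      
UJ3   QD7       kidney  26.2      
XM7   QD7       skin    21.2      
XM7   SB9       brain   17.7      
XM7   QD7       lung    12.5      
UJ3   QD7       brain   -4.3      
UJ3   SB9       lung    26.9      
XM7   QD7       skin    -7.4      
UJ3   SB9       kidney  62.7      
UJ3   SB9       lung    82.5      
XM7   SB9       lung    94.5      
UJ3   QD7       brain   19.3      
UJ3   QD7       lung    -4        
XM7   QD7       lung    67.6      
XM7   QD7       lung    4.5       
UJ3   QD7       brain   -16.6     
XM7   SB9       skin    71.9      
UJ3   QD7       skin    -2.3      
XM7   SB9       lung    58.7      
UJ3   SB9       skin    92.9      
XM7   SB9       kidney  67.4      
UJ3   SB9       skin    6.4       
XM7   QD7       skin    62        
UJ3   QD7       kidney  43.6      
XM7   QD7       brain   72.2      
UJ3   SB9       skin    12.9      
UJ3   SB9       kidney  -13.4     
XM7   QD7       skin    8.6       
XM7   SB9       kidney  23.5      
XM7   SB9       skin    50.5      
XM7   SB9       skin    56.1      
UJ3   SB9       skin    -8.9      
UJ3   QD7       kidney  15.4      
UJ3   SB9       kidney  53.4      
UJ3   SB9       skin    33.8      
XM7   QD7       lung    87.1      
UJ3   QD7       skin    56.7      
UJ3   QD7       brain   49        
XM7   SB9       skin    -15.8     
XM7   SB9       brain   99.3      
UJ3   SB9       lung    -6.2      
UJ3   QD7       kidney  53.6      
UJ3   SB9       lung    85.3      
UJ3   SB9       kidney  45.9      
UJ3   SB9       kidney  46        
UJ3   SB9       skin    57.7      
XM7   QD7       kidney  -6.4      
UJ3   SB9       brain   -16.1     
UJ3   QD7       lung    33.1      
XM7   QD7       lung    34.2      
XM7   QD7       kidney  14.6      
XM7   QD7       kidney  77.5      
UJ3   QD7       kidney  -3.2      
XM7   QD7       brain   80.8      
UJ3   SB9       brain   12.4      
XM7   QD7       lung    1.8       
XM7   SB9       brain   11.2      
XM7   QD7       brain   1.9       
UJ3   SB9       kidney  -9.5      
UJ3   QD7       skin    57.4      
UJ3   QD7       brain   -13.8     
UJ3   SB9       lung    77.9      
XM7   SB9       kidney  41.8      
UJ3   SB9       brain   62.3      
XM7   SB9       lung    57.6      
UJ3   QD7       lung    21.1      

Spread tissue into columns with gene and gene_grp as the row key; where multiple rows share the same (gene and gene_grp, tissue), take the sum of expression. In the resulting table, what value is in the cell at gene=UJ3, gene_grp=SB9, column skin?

194.8

Rows with gene=UJ3, gene_grp=SB9 and tissue=skin: expression values are 92.9, 6.4, 12.9, -8.9, 33.8, 57.7.
92.9 + 6.4 + 12.9 + -8.9 + 33.8 + 57.7 = 194.8.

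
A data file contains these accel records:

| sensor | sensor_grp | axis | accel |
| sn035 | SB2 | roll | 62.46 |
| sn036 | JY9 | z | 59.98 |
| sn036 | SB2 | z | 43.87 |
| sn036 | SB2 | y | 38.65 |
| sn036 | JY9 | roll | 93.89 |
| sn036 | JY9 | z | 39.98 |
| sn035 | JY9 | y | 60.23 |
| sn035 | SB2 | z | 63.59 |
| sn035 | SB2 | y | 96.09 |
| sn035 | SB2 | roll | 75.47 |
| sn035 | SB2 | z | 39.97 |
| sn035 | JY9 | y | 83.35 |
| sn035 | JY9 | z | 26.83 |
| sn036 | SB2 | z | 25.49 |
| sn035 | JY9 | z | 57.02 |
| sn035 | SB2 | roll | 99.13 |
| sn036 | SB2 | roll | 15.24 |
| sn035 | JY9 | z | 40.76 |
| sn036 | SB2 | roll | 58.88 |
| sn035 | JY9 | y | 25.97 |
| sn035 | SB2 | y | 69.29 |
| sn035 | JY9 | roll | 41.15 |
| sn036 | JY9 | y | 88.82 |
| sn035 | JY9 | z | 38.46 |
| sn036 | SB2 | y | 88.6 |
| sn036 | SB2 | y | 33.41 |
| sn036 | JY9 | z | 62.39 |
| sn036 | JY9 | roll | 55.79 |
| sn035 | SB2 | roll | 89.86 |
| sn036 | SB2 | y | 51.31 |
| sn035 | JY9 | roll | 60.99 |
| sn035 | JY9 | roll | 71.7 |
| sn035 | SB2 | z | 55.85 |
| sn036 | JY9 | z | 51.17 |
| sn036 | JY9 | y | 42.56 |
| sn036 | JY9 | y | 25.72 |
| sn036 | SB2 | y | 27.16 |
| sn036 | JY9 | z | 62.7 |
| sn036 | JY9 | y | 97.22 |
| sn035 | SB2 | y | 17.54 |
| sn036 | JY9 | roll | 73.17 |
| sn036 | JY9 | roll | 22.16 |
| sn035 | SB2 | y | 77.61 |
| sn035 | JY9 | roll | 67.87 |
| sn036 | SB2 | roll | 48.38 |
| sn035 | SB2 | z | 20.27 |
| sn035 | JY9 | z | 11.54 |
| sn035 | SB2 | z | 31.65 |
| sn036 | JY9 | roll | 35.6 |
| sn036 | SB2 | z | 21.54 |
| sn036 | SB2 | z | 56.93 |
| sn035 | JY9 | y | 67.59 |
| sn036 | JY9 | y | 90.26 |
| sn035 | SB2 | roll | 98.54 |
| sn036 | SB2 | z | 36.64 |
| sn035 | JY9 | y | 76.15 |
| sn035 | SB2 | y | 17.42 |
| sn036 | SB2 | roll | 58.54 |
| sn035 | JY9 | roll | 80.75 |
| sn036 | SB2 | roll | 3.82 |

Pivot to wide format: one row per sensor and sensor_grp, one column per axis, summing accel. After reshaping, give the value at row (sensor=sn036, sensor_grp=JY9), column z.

276.22

Rows with sensor=sn036, sensor_grp=JY9 and axis=z: accel values are 59.98, 39.98, 62.39, 51.17, 62.7.
59.98 + 39.98 + 62.39 + 51.17 + 62.7 = 276.22.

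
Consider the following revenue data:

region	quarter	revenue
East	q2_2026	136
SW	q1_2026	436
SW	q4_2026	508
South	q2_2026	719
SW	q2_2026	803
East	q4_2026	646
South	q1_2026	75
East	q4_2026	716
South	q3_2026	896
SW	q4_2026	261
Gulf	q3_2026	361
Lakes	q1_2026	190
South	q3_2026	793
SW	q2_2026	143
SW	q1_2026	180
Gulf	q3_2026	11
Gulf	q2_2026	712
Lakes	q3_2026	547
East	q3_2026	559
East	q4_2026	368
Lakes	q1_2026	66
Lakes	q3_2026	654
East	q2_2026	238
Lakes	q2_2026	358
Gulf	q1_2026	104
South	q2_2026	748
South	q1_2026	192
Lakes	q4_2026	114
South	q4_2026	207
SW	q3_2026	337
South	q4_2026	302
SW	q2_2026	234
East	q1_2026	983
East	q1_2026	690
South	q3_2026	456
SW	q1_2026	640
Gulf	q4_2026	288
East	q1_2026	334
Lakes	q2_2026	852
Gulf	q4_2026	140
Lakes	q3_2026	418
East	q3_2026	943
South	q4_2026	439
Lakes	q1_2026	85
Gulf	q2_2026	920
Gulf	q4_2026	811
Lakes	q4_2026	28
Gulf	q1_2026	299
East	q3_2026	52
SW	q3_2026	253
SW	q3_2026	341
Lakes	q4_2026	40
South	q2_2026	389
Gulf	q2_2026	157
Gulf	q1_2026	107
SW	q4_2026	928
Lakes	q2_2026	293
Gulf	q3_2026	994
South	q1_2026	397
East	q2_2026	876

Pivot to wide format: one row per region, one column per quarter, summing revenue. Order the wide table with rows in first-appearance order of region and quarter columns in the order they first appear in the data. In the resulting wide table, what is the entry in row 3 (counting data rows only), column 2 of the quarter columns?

With rows in first-appearance order of region, row 3 is region=South. quarter columns in first-appearance order: q2_2026, q1_2026, q4_2026, q3_2026; column 2 is q1_2026.
Long rows with region=South, quarter=q1_2026: 75 + 192 + 397 = 664.

664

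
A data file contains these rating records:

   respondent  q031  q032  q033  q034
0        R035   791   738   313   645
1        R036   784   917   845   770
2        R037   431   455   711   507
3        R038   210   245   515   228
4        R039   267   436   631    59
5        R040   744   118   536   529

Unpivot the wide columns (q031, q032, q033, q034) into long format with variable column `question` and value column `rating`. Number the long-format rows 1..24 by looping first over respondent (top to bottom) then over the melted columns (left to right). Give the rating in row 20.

59

24 rows total (6 × 4). Row 20: index ⌊(20-1)/4⌋ = 4 into respondent → R039; (20-1) mod 4 = 3 into the melted columns → q034.
So row 20 is (R039, q034, 59); rating = 59.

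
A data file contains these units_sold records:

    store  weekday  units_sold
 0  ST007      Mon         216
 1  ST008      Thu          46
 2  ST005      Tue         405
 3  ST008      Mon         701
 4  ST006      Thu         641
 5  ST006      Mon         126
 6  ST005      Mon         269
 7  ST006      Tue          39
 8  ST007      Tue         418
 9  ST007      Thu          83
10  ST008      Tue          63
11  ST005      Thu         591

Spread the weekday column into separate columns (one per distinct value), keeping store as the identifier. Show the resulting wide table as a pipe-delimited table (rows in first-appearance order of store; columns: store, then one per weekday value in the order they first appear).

Columns: store plus the 3 distinct weekday values (Mon, Thu, Tue).
For example, row ST007 column Mon takes units_sold=216 from the long row (ST007, Mon).

| store | Mon | Thu | Tue |
| ST007 | 216 | 83 | 418 |
| ST008 | 701 | 46 | 63 |
| ST005 | 269 | 591 | 405 |
| ST006 | 126 | 641 | 39 |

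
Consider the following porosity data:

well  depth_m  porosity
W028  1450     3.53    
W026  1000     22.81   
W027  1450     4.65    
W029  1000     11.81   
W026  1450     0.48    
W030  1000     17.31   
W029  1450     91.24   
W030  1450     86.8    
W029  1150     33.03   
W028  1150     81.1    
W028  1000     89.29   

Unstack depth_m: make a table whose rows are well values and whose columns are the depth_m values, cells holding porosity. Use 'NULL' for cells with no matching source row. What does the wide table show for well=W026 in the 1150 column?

No long-format row has well=W026 and depth_m=1150, so the cell is NULL.

NULL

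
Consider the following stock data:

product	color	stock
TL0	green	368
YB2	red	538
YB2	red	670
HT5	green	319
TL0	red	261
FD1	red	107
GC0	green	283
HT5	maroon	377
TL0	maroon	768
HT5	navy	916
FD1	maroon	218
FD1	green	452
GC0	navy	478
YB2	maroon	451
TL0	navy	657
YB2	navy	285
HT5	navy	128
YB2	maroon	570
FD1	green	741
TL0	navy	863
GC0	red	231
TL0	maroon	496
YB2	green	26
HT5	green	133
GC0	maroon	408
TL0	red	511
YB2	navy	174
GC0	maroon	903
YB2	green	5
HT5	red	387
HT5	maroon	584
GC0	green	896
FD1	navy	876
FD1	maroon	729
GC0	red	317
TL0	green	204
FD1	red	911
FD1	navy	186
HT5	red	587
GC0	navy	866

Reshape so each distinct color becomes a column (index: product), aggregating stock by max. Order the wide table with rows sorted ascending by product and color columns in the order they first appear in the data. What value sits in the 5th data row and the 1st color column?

With rows sorted ascending by product, row 5 is product=YB2. color columns in first-appearance order: green, red, maroon, navy; column 1 is green.
Long rows with product=YB2, color=green: max(26, 5) = 26.

26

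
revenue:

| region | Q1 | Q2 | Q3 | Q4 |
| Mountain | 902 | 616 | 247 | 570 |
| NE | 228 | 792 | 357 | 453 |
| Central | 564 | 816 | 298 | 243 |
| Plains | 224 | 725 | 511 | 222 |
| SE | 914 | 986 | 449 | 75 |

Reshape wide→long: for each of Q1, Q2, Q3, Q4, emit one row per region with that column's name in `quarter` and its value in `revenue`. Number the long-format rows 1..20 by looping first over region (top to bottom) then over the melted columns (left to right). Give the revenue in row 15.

20 rows total (5 × 4). Row 15: index ⌊(15-1)/4⌋ = 3 into region → Plains; (15-1) mod 4 = 2 into the melted columns → Q3.
So row 15 is (Plains, Q3, 511); revenue = 511.

511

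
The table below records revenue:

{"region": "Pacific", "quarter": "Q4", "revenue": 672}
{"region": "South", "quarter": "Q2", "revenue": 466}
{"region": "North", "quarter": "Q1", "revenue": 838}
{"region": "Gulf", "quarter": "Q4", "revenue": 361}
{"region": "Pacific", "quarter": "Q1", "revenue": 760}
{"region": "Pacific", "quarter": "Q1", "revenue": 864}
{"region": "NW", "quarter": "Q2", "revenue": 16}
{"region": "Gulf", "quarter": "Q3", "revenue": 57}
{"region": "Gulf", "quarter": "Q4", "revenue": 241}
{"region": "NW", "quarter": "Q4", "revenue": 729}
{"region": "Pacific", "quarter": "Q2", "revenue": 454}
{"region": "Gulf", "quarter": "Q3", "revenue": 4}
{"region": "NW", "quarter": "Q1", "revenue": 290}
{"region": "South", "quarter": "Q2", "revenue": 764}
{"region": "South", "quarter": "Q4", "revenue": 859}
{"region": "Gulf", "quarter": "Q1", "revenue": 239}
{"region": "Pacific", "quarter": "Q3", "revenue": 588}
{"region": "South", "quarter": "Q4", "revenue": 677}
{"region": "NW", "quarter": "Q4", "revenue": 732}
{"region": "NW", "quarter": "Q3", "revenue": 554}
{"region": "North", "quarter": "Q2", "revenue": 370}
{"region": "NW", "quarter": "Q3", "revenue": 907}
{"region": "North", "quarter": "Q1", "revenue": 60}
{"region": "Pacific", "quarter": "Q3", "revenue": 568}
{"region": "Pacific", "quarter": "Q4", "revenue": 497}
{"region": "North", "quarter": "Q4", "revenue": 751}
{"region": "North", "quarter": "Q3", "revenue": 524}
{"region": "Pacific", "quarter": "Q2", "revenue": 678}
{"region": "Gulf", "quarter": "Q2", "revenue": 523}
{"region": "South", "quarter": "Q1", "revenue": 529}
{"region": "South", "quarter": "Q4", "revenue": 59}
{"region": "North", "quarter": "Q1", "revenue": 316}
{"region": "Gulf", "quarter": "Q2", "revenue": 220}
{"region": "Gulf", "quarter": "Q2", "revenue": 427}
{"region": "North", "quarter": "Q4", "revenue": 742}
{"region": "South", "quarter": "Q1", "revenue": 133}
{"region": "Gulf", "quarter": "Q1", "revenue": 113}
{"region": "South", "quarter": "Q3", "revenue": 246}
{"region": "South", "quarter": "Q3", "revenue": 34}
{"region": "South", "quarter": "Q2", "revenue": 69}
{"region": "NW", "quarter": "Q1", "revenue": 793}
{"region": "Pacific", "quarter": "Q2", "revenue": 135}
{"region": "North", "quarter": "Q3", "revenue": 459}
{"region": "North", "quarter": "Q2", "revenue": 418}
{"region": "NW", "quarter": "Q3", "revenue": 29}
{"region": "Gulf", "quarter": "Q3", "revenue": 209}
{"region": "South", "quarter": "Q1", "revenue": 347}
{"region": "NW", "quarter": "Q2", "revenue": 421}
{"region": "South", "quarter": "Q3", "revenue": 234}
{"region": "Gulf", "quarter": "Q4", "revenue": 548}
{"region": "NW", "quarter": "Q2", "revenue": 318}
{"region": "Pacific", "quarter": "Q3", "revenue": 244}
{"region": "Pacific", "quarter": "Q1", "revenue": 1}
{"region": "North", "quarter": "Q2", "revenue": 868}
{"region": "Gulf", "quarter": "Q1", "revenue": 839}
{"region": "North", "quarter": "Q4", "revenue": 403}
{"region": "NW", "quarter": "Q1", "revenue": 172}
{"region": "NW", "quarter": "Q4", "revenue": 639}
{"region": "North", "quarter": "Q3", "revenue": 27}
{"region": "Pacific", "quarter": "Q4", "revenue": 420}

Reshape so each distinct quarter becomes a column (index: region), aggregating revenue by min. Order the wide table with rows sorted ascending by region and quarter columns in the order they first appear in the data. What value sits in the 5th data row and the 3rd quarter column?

With rows sorted ascending by region, row 5 is region=South. quarter columns in first-appearance order: Q4, Q2, Q1, Q3; column 3 is Q1.
Long rows with region=South, quarter=Q1: min(529, 133, 347) = 133.

133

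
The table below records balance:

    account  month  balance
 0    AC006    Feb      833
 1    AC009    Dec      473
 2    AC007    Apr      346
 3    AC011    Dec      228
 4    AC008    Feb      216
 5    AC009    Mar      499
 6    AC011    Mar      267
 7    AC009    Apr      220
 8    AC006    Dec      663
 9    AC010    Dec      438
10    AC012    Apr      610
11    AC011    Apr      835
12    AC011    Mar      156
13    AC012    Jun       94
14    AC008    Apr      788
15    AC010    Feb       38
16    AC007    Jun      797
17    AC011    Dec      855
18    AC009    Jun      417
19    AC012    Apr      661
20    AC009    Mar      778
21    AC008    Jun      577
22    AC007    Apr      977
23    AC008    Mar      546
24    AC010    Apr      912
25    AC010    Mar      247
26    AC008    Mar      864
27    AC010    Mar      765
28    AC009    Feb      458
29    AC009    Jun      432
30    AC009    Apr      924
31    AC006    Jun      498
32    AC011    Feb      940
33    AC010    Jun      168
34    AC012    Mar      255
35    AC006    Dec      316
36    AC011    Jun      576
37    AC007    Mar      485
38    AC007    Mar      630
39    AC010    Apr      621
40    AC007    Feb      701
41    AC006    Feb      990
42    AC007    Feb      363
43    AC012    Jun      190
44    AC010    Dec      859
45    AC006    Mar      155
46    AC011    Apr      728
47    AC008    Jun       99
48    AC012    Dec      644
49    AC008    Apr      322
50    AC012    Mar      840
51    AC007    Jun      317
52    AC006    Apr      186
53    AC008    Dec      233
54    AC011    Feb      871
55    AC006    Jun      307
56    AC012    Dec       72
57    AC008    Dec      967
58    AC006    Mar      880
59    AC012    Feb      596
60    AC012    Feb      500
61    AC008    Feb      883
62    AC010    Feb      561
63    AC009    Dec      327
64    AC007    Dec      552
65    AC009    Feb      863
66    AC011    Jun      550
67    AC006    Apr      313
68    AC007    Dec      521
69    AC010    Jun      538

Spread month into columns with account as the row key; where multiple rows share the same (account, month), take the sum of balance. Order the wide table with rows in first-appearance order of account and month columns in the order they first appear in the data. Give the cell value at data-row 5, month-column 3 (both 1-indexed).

With rows in first-appearance order of account, row 5 is account=AC008. month columns in first-appearance order: Feb, Dec, Apr, Mar, Jun; column 3 is Apr.
Long rows with account=AC008, month=Apr: 788 + 322 = 1110.

1110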